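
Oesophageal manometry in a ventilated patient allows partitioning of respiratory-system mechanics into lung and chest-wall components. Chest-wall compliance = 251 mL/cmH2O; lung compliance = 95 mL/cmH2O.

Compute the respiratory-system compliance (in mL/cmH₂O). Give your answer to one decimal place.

68.9

Lung and chest wall are elastances in series: 1/Crs = 1/CL + 1/Ccw.
1/Crs = 1/95 + 1/251 = 0.01451.
Crs = 68.918 mL/cmH2O.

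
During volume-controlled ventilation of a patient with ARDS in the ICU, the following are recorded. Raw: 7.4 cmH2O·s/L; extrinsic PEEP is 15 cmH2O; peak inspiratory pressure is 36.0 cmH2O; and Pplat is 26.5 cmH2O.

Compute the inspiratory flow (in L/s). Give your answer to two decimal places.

1.28

flow = (PIP − Pplat) / Raw = 9.5 / 7.4 = 1.284 L/s.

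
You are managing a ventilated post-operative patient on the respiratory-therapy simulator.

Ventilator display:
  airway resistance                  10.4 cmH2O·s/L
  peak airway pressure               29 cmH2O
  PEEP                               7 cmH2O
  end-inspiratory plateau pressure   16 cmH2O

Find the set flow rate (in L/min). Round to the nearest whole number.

flow = (PIP − Pplat) / Raw = (29 − 16) / 10.4 = 1.25 L/s × 60 = 75.0 L/min.

75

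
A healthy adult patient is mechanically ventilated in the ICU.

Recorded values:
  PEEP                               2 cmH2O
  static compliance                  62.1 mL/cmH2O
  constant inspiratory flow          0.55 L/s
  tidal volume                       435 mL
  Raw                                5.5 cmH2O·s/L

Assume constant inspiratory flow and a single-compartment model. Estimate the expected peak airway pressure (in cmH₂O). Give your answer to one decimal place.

12.0

Equation of motion (constant flow): PIP = Vt/C + R·V̇ + PEEP.
PIP = 435/62.1 + 5.5×0.55 + 2 = 7.005 + 3.025 + 2 = 12.03 cmH2O.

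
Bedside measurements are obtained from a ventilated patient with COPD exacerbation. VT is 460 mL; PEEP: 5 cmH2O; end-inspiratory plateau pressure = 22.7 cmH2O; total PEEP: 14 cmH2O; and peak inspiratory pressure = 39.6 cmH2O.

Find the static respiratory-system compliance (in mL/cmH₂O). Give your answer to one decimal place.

52.9

End-expiratory occlusion gives total PEEP = 14 cmH2O (intrinsic PEEP = 14 − 5 = 9). Use total PEEP for the elastic gradient.
Cstat = Vt / (Pplat − PEEPtotal) = 460 / (22.7 − 14) = 460 / 8.7 = 52.874 mL/cmH2O.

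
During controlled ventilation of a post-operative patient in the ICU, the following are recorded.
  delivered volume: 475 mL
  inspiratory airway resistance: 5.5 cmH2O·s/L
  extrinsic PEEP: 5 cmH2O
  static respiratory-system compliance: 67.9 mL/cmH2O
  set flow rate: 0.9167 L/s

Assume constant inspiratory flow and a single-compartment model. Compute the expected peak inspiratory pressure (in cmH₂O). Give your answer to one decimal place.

17.0

Equation of motion (constant flow): PIP = Vt/C + R·V̇ + PEEP.
PIP = 475/67.9 + 5.5×0.9167 + 5 = 6.996 + 5.042 + 5 = 17.038 cmH2O.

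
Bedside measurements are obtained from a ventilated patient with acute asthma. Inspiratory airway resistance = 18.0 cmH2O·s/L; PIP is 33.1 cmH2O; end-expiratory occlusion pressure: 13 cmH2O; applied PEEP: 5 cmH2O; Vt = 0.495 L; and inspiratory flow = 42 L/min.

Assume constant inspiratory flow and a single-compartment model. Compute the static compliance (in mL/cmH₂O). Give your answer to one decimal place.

Flow: 42 L/min ÷ 60 = 0.7 L/s.
Total PEEP = 13 cmH2O (set 5 + intrinsic 8); this is the baseline alveolar pressure.
Equation of motion (constant flow): PIP = Vt/C + R·V̇ + PEEP.
Vt/C = PIP − R·V̇ − PEEP = 33.1 − 18.0×0.7 − 13 = 33.1 − 12.6 − 13 = 7.5 cmH2O.
C = Vt / 7.5 = 495 / 7.5 = 66.0 mL/cmH2O.

66.0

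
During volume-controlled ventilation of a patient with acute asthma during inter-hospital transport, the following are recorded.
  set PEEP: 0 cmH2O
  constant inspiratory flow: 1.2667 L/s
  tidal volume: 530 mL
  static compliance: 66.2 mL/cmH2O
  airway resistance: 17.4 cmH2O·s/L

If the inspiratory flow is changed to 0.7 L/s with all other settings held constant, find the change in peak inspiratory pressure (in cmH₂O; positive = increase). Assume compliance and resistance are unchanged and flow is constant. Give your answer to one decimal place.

PIP = Vt/C + R·V̇ + PEEP (constant-flow equation of motion).
Only the resistive term changes: ΔPIP = R × ΔV̇ = 17.4 × (0.7 − 1.2667) = 17.4 × -0.5667 = -9.861 cmH2O.

-9.9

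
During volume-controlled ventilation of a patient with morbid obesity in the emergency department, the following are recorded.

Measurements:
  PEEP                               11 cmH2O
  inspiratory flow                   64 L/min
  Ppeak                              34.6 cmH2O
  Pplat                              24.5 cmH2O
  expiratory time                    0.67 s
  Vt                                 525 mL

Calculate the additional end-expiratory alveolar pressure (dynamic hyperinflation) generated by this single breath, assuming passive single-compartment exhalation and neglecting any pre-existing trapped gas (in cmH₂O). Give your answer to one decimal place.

2.2

Flow: 64 L/min ÷ 60 = 1.0667 L/s.
R = (PIP − Pplat)/V̇ = (34.6 − 24.5) / 1.0667 = 10.1/1.0667 = 9.468 cmH2O·s/L.
C = Vt/(Pplat − PEEP) = 525.0 / (24.5 − 11) = 525.0/13.5 = 38.889 mL/cmH2O.
τ = R × C = 9.468 × 0.03889 L/cmH2O = 0.3682 s.
Fraction remaining = e^(−Te/τ) = e^(−0.67/0.3682) = 0.1621; trapped volume = 525.0 × 0.1621 = 85.103 mL.
Additional alveolar pressure from trapping ≈ V_trapped / C = 85.103 / 38.889 = 2.188 cmH2O.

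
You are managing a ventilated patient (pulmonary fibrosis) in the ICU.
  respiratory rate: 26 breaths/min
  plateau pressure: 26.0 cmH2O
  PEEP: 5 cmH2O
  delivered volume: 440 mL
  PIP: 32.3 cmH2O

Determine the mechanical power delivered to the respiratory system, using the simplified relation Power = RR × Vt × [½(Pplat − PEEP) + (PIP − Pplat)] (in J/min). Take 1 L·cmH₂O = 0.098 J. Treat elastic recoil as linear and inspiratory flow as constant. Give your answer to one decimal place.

18.8

Per-breath work = Vt × [½(Pplat−PEEP) + (PIP−Pplat)] = 0.440 × [0.5×21.0 + 6.3] = 0.440 × 16.8 = 7.392 L·cmH2O.
Power = 26 × 7.392 = 192.19 L·cmH2O/min.
× 0.098 J/(L·cmH2O) → 18.835 J/min.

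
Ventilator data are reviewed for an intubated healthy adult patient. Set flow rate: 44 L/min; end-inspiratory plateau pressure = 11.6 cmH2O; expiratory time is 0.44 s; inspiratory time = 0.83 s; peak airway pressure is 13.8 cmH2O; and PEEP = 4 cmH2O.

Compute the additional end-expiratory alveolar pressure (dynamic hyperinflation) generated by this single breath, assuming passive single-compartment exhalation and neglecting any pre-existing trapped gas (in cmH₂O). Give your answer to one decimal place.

1.2

Flow: 44 L/min ÷ 60 = 0.7333 L/s.
Vt = flow × Ti = 0.7333 L/s × 0.83 s × 1000 mL/L = 608.64 mL.
R = (PIP − Pplat)/V̇ = (13.8 − 11.6) / 0.7333 = 2.2/0.7333 = 3.0 cmH2O·s/L.
C = Vt/(Pplat − PEEP) = 608.64 / (11.6 − 4) = 608.64/7.6 = 80.084 mL/cmH2O.
τ = R × C = 3.0 × 0.08008 L/cmH2O = 0.2402 s.
Fraction remaining = e^(−Te/τ) = e^(−0.44/0.2402) = 0.1601; trapped volume = 608.64 × 0.1601 = 97.443 mL.
Additional alveolar pressure from trapping ≈ V_trapped / C = 97.443 / 80.084 = 1.217 cmH2O.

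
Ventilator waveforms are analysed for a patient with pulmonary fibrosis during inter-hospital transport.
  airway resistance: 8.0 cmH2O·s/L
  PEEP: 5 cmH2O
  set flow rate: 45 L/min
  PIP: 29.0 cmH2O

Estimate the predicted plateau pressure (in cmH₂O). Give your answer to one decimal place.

Flow: 45 L/min ÷ 60 = 0.75 L/s.
Pplat = PIP − Raw × flow = 29.0 − 8.0 × 0.75 = 29.0 − 6.0 = 23.0 cmH2O.

23.0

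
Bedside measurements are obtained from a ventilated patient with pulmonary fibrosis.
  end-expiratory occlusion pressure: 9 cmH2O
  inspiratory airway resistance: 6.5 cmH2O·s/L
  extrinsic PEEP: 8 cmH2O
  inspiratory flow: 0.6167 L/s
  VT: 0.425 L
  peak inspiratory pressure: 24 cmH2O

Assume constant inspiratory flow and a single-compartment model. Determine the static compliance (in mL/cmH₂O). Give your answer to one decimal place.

Total PEEP = 9 cmH2O (set 8 + intrinsic 1); this is the baseline alveolar pressure.
Equation of motion (constant flow): PIP = Vt/C + R·V̇ + PEEP.
Vt/C = PIP − R·V̇ − PEEP = 24 − 6.5×0.6167 − 9 = 24 − 4.009 − 9 = 10.991 cmH2O.
C = Vt / 10.991 = 425 / 10.991 = 38.668 mL/cmH2O.

38.7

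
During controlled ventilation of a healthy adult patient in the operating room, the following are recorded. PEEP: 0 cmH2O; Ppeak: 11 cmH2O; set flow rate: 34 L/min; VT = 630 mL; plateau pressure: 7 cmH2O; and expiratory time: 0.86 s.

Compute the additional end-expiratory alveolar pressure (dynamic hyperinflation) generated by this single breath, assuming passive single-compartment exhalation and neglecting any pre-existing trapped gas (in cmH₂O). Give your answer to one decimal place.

Flow: 34 L/min ÷ 60 = 0.5667 L/s.
R = (PIP − Pplat)/V̇ = (11 − 7) / 0.5667 = 4.0/0.5667 = 7.058 cmH2O·s/L.
C = Vt/(Pplat − PEEP) = 630.0 / (7 − 0) = 630.0/7.0 = 90.0 mL/cmH2O.
τ = R × C = 7.058 × 0.09 L/cmH2O = 0.6352 s.
Fraction remaining = e^(−Te/τ) = e^(−0.86/0.6352) = 0.2582; trapped volume = 630.0 × 0.2582 = 162.67 mL.
Additional alveolar pressure from trapping ≈ V_trapped / C = 162.67 / 90.0 = 1.807 cmH2O.

1.8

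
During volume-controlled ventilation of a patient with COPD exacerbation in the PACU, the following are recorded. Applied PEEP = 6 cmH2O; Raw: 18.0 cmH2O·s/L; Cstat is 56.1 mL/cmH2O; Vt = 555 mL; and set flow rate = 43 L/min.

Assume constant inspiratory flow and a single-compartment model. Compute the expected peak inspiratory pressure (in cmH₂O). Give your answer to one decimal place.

Flow: 43 L/min ÷ 60 = 0.7167 L/s.
Equation of motion (constant flow): PIP = Vt/C + R·V̇ + PEEP.
PIP = 555/56.1 + 18.0×0.7167 + 6 = 9.893 + 12.901 + 6 = 28.794 cmH2O.

28.8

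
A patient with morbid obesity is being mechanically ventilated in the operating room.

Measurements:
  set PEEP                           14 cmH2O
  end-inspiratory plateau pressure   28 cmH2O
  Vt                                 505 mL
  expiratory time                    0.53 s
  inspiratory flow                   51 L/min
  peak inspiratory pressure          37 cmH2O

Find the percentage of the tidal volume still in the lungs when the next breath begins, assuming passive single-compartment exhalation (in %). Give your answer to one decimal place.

Flow: 51 L/min ÷ 60 = 0.85 L/s.
R = (PIP − Pplat)/V̇ = (37 − 28) / 0.85 = 9.0/0.85 = 10.588 cmH2O·s/L.
C = Vt/(Pplat − PEEP) = 505.0 / (28 − 14) = 505.0/14.0 = 36.071 mL/cmH2O.
τ = R × C = 10.588 × 0.03607 L/cmH2O = 0.3819 s.
Fraction remaining at end-expiration = e^(−Te/τ) = e^(−0.53/0.3819) = 0.2496 → 24.96%.

25.0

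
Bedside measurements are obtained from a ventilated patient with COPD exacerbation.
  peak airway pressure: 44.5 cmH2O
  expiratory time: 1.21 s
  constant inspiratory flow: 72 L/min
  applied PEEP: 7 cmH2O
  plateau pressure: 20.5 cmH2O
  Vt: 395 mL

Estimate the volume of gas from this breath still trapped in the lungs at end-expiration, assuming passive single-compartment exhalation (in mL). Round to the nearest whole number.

Flow: 72 L/min ÷ 60 = 1.2 L/s.
R = (PIP − Pplat)/V̇ = (44.5 − 20.5) / 1.2 = 24.0/1.2 = 20.0 cmH2O·s/L.
C = Vt/(Pplat − PEEP) = 395.0 / (20.5 − 7) = 395.0/13.5 = 29.259 mL/cmH2O.
τ = R × C = 20.0 × 0.02926 L/cmH2O = 0.5852 s.
Fraction remaining = e^(−Te/τ) = e^(−1.21/0.5852) = 0.1265.
Trapped volume = 395.0 × 0.1265 = 49.968 mL.

50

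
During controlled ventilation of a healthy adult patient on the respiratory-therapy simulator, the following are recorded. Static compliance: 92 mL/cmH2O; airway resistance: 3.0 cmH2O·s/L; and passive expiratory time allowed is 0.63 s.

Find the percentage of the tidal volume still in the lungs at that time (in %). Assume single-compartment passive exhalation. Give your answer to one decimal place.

τ = R × C = 3.0 × 92 mL/cmH2O = 3.0 × 0.092 L/cmH2O = 0.276 s.
Passive exhalation: V(t)/V₀ = e^(−t/τ) = e^(−0.63/0.276) = 0.102.
Fraction remaining = 0.102 → 10.2%.

10.2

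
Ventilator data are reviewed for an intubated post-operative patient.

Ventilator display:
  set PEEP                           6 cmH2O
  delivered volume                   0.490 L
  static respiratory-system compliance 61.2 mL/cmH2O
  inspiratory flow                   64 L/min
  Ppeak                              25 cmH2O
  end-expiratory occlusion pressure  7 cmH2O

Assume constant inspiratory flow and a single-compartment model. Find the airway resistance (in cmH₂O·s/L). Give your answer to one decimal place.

9.4

Flow: 64 L/min ÷ 60 = 1.0667 L/s.
Total PEEP = 7 cmH2O (set 6 + intrinsic 1); this is the baseline alveolar pressure.
Equation of motion (constant flow): PIP = Vt/C + R·V̇ + PEEP.
R·V̇ = PIP − Vt/C − PEEP = 25 − 490/61.2 − 7 = 25 − 8.007 − 7 = 9.993 cmH2O.
R = 9.993 / 1.0667 = 9.368 cmH2O·s/L.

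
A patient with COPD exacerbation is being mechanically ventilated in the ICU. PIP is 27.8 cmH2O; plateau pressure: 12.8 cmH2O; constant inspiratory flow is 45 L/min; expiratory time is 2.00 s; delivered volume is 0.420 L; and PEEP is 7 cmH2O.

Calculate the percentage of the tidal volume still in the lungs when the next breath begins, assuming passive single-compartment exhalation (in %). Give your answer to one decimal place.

Flow: 45 L/min ÷ 60 = 0.75 L/s.
R = (PIP − Pplat)/V̇ = (27.8 − 12.8) / 0.75 = 15.0/0.75 = 20.0 cmH2O·s/L.
C = Vt/(Pplat − PEEP) = 420.0 / (12.8 − 7) = 420.0/5.8 = 72.414 mL/cmH2O.
τ = R × C = 20.0 × 0.07241 L/cmH2O = 1.448 s.
Fraction remaining at end-expiration = e^(−Te/τ) = e^(−2.00/1.448) = 0.2513 → 25.13%.

25.1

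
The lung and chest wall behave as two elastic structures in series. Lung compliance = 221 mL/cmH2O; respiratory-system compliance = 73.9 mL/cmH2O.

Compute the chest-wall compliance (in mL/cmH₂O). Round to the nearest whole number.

1/Ccw = 1/Crs − 1/CL.
1/Ccw = 1/73.9 − 1/221 = 0.009007.
Ccw = 111.02 mL/cmH2O.

111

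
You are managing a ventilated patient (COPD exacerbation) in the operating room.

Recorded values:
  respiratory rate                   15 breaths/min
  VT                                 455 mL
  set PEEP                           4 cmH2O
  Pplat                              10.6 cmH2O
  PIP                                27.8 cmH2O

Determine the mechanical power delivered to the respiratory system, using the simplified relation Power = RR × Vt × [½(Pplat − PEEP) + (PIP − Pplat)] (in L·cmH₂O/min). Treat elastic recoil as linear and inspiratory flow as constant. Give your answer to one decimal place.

139.9

Per-breath work = Vt × [½(Pplat−PEEP) + (PIP−Pplat)] = 0.455 × [0.5×6.6 + 17.2] = 0.455 × 20.5 = 9.328 L·cmH2O.
Power = 15 × 9.328 = 139.92 L·cmH2O/min.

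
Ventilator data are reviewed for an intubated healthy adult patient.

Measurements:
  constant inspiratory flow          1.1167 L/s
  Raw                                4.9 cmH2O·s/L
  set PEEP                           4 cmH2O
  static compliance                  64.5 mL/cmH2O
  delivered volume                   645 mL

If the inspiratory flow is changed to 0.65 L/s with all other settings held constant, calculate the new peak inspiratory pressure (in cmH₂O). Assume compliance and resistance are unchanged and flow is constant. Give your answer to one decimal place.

PIP = Vt/C + R·V̇ + PEEP (constant-flow equation of motion).
Only the resistive term changes: ΔPIP = R × ΔV̇ = 4.9 × (0.65 − 1.1167) = 4.9 × -0.4667 = -2.287 cmH2O.
Original PIP = 645/64.5 + 4.9×1.1167 + 4 = 19.472 cmH2O; new PIP = 19.472 + (-2.287) = 17.185 cmH2O.

17.2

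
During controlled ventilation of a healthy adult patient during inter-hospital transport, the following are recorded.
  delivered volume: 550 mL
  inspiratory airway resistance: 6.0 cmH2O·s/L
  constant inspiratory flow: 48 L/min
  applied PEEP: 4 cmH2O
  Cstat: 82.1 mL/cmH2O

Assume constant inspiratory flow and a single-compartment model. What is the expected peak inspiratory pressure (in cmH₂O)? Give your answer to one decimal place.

Flow: 48 L/min ÷ 60 = 0.8 L/s.
Equation of motion (constant flow): PIP = Vt/C + R·V̇ + PEEP.
PIP = 550/82.1 + 6.0×0.8 + 4 = 6.699 + 4.8 + 4 = 15.499 cmH2O.

15.5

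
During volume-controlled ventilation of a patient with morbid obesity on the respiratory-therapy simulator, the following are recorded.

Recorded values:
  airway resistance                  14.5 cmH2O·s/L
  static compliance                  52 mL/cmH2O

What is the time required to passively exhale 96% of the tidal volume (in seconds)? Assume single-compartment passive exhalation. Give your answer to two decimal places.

2.43

τ = R × C = 14.5 × 52 mL/cmH2O = 14.5 × 0.052 L/cmH2O = 0.754 s.
Exhaled fraction f = 1 − e^(−t/τ) → t = −τ·ln(1 − f) = −0.754·ln(0.04) = 2.427 s.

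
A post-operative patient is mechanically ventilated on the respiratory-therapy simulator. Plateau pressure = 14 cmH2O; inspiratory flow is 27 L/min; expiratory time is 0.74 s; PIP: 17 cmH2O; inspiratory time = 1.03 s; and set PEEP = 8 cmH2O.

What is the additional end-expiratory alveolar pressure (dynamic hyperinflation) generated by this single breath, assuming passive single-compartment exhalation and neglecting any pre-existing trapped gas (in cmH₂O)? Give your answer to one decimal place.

Flow: 27 L/min ÷ 60 = 0.45 L/s.
Vt = flow × Ti = 0.45 L/s × 1.03 s × 1000 mL/L = 463.5 mL.
R = (PIP − Pplat)/V̇ = (17 − 14) / 0.45 = 3.0/0.45 = 6.667 cmH2O·s/L.
C = Vt/(Pplat − PEEP) = 463.5 / (14 − 8) = 463.5/6.0 = 77.25 mL/cmH2O.
τ = R × C = 6.667 × 0.07725 L/cmH2O = 0.515 s.
Fraction remaining = e^(−Te/τ) = e^(−0.74/0.515) = 0.2377; trapped volume = 463.5 × 0.2377 = 110.17 mL.
Additional alveolar pressure from trapping ≈ V_trapped / C = 110.17 / 77.25 = 1.426 cmH2O.

1.4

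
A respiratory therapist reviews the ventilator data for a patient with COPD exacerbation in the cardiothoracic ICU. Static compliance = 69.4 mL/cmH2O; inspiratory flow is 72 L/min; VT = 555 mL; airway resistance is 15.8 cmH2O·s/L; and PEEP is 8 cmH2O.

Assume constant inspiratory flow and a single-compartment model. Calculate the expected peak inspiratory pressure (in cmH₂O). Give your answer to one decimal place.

Flow: 72 L/min ÷ 60 = 1.2 L/s.
Equation of motion (constant flow): PIP = Vt/C + R·V̇ + PEEP.
PIP = 555/69.4 + 15.8×1.2 + 8 = 7.997 + 18.96 + 8 = 34.957 cmH2O.

35.0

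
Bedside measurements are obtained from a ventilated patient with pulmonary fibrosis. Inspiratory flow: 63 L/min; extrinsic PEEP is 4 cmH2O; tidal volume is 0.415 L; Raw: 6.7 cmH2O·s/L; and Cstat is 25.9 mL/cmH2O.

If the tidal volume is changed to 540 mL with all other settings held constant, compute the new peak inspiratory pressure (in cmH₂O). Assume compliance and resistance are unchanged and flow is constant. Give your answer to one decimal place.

Flow: 63 L/min ÷ 60 = 1.05 L/s.
PIP = Vt/C + R·V̇ + PEEP (constant-flow equation of motion).
Only the elastic term changes: ΔPIP = ΔVt / C = (540 − 415) / 25.9 = 4.826 cmH2O.
Original PIP = 415/25.9 + 6.7×1.05 + 4 = 27.058 cmH2O; new PIP = 27.058 + (4.826) = 31.884 cmH2O.

31.9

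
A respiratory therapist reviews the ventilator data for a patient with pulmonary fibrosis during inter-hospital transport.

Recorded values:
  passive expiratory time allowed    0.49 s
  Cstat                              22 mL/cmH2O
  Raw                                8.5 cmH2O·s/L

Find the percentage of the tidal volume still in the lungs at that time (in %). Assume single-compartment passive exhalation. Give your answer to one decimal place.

τ = R × C = 8.5 × 22 mL/cmH2O = 8.5 × 0.022 L/cmH2O = 0.187 s.
Passive exhalation: V(t)/V₀ = e^(−t/τ) = e^(−0.49/0.187) = 0.07278.
Fraction remaining = 0.07278 → 7.278%.

7.3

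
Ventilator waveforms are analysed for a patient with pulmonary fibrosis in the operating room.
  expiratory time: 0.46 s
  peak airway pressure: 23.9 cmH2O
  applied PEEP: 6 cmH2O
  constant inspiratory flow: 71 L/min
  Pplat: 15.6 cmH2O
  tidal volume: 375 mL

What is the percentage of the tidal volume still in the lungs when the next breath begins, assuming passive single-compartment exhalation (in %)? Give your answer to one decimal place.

Flow: 71 L/min ÷ 60 = 1.1833 L/s.
R = (PIP − Pplat)/V̇ = (23.9 − 15.6) / 1.1833 = 8.3/1.1833 = 7.014 cmH2O·s/L.
C = Vt/(Pplat − PEEP) = 375.0 / (15.6 − 6) = 375.0/9.6 = 39.063 mL/cmH2O.
τ = R × C = 7.014 × 0.03906 L/cmH2O = 0.274 s.
Fraction remaining at end-expiration = e^(−Te/τ) = e^(−0.46/0.274) = 0.1866 → 18.66%.

18.7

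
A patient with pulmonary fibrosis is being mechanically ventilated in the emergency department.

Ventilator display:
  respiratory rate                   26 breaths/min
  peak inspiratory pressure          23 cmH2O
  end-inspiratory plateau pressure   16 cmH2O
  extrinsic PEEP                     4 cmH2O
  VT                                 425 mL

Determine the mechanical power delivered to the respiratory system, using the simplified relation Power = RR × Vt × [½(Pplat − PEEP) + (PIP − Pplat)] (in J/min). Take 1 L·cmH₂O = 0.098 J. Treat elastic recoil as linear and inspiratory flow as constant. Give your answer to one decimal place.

14.1

Per-breath work = Vt × [½(Pplat−PEEP) + (PIP−Pplat)] = 0.425 × [0.5×12.0 + 7.0] = 0.425 × 13.0 = 5.525 L·cmH2O.
Power = 26 × 5.525 = 143.65 L·cmH2O/min.
× 0.098 J/(L·cmH2O) → 14.078 J/min.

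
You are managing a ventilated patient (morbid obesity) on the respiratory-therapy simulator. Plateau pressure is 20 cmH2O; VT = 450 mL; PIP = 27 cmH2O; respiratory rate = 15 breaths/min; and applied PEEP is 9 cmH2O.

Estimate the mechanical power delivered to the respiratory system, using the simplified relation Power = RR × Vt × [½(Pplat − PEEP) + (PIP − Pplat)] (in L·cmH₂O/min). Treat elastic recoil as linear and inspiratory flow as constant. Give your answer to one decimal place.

Per-breath work = Vt × [½(Pplat−PEEP) + (PIP−Pplat)] = 0.450 × [0.5×11.0 + 7.0] = 0.450 × 12.5 = 5.625 L·cmH2O.
Power = 15 × 5.625 = 84.375 L·cmH2O/min.

84.4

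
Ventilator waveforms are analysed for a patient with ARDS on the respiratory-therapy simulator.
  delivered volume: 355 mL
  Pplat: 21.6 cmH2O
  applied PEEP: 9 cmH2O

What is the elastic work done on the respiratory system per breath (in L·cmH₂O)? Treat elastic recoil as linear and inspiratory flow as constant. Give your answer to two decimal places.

2.24

Elastic work ≈ ½ × (Pplat − PEEP) × Vt = 0.5 × (21.6 − 9) × 0.355 L = 0.5 × 12.6 × 0.355 = 2.237 L·cmH2O.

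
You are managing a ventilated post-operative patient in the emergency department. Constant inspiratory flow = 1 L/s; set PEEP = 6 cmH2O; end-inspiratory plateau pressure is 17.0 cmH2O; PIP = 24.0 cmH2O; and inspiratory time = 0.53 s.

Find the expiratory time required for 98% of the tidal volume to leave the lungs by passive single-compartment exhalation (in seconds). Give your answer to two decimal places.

1.32

Vt = flow × Ti = 1 L/s × 0.53 s × 1000 mL/L = 530.0 mL.
R = (PIP − Pplat)/V̇ = (24.0 − 17.0) / 1 = 7.0/1 = 7.0 cmH2O·s/L.
C = Vt/(Pplat − PEEP) = 530.0 / (17.0 − 6) = 530.0/11.0 = 48.182 mL/cmH2O.
τ = R × C = 7.0 × 0.04818 L/cmH2O = 0.3373 s.
t = −τ·ln(1 − 0.98) = −0.3373·ln(0.02) = 1.32 s.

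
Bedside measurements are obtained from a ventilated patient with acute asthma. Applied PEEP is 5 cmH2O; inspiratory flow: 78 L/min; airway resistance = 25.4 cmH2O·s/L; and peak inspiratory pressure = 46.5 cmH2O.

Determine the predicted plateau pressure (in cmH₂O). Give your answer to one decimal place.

Flow: 78 L/min ÷ 60 = 1.3 L/s.
Pplat = PIP − Raw × flow = 46.5 − 25.4 × 1.3 = 46.5 − 33.02 = 13.48 cmH2O.

13.5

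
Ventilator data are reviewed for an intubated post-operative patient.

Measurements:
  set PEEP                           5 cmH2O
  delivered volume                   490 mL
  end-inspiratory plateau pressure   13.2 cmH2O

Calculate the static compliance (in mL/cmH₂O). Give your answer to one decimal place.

59.8

Cstat = Vt / (Pplat − PEEP) = 490 / (13.2 − 5) = 490 / 8.2 = 59.756 mL/cmH2O.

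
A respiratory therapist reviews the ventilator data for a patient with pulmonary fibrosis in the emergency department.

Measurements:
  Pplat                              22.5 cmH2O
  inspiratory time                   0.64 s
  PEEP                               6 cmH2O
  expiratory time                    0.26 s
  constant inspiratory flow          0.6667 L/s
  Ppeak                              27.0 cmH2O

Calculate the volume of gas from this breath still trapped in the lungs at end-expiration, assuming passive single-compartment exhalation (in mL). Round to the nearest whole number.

96

Vt = flow × Ti = 0.6667 L/s × 0.64 s × 1000 mL/L = 426.69 mL.
R = (PIP − Pplat)/V̇ = (27.0 − 22.5) / 0.6667 = 4.5/0.6667 = 6.75 cmH2O·s/L.
C = Vt/(Pplat − PEEP) = 426.69 / (22.5 − 6) = 426.69/16.5 = 25.86 mL/cmH2O.
τ = R × C = 6.75 × 0.02586 L/cmH2O = 0.1746 s.
Fraction remaining = e^(−Te/τ) = e^(−0.26/0.1746) = 0.2256.
Trapped volume = 426.69 × 0.2256 = 96.261 mL.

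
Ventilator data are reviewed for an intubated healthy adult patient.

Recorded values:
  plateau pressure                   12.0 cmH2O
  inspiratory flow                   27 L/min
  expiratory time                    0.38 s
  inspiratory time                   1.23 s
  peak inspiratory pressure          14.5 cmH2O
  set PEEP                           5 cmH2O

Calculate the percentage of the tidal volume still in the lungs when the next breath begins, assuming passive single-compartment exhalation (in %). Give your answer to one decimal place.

42.1

Flow: 27 L/min ÷ 60 = 0.45 L/s.
Vt = flow × Ti = 0.45 L/s × 1.23 s × 1000 mL/L = 553.5 mL.
R = (PIP − Pplat)/V̇ = (14.5 − 12.0) / 0.45 = 2.5/0.45 = 5.556 cmH2O·s/L.
C = Vt/(Pplat − PEEP) = 553.5 / (12.0 − 5) = 553.5/7.0 = 79.071 mL/cmH2O.
τ = R × C = 5.556 × 0.07907 L/cmH2O = 0.4393 s.
Fraction remaining at end-expiration = e^(−Te/τ) = e^(−0.38/0.4393) = 0.421 → 42.1%.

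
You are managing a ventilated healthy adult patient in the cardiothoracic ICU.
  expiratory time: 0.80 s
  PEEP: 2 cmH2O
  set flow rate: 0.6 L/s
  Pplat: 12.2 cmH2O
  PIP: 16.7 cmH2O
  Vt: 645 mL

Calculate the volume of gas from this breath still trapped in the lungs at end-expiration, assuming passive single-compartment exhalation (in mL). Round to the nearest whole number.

119

R = (PIP − Pplat)/V̇ = (16.7 − 12.2) / 0.6 = 4.5/0.6 = 7.5 cmH2O·s/L.
C = Vt/(Pplat − PEEP) = 645.0 / (12.2 − 2) = 645.0/10.2 = 63.235 mL/cmH2O.
τ = R × C = 7.5 × 0.06324 L/cmH2O = 0.4743 s.
Fraction remaining = e^(−Te/τ) = e^(−0.80/0.4743) = 0.1851.
Trapped volume = 645.0 × 0.1851 = 119.39 mL.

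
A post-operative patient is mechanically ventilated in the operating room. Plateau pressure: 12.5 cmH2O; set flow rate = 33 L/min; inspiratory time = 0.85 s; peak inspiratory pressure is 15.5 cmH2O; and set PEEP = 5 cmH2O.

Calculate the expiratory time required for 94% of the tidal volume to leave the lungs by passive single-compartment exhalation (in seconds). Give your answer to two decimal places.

0.96

Flow: 33 L/min ÷ 60 = 0.55 L/s.
Vt = flow × Ti = 0.55 L/s × 0.85 s × 1000 mL/L = 467.5 mL.
R = (PIP − Pplat)/V̇ = (15.5 − 12.5) / 0.55 = 3.0/0.55 = 5.455 cmH2O·s/L.
C = Vt/(Pplat − PEEP) = 467.5 / (12.5 − 5) = 467.5/7.5 = 62.333 mL/cmH2O.
τ = R × C = 5.455 × 0.06233 L/cmH2O = 0.34 s.
t = −τ·ln(1 − 0.94) = −0.34·ln(0.06) = 0.9566 s.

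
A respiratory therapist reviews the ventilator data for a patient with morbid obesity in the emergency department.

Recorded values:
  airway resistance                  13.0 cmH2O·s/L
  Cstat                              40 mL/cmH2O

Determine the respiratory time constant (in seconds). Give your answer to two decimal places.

0.52

τ = R × C = 13.0 × 40 mL/cmH2O = 13.0 × 0.040 L/cmH2O = 0.52 s.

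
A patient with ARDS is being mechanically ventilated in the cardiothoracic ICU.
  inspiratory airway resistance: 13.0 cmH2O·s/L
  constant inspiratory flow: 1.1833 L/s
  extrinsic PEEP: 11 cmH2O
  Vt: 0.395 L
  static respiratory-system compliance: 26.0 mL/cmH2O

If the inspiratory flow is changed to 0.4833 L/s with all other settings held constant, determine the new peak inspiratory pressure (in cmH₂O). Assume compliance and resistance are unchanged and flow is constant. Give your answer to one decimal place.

PIP = Vt/C + R·V̇ + PEEP (constant-flow equation of motion).
Only the resistive term changes: ΔPIP = R × ΔV̇ = 13.0 × (0.4833 − 1.1833) = 13.0 × -0.7 = -9.1 cmH2O.
Original PIP = 395/26.0 + 13.0×1.1833 + 11 = 41.575 cmH2O; new PIP = 41.575 + (-9.1) = 32.475 cmH2O.

32.5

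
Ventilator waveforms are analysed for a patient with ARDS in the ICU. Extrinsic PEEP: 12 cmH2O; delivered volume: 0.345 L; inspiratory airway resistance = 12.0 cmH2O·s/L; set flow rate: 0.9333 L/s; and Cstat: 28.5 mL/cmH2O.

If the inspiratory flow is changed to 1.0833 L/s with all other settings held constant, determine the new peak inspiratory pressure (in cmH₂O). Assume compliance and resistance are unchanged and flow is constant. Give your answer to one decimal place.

37.1

PIP = Vt/C + R·V̇ + PEEP (constant-flow equation of motion).
Only the resistive term changes: ΔPIP = R × ΔV̇ = 12.0 × (1.0833 − 0.9333) = 12.0 × 0.15 = 1.8 cmH2O.
Original PIP = 345/28.5 + 12.0×0.9333 + 12 = 35.305 cmH2O; new PIP = 35.305 + (1.8) = 37.105 cmH2O.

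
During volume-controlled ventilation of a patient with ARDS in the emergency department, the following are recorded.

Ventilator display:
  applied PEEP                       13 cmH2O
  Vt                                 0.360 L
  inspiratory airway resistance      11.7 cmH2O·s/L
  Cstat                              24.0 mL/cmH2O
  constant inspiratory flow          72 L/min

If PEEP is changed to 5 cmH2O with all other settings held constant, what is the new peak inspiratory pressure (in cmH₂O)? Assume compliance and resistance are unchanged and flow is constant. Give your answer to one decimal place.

Flow: 72 L/min ÷ 60 = 1.2 L/s.
PIP = Vt/C + R·V̇ + PEEP (constant-flow equation of motion).
Only the baseline term changes: ΔPIP = ΔPEEP = 5 − 13 = -8.0 cmH2O.
Original PIP = 360/24.0 + 11.7×1.2 + 13 = 42.04 cmH2O; new PIP = 42.04 + (-8.0) = 34.04 cmH2O.

34.0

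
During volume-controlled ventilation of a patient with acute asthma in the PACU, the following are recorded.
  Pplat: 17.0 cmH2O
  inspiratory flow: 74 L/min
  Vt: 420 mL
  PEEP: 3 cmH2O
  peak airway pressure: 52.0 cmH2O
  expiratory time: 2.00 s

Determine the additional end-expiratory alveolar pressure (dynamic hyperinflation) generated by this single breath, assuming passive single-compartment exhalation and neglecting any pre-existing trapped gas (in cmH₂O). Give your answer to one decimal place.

Flow: 74 L/min ÷ 60 = 1.2333 L/s.
R = (PIP − Pplat)/V̇ = (52.0 − 17.0) / 1.2333 = 35.0/1.2333 = 28.379 cmH2O·s/L.
C = Vt/(Pplat − PEEP) = 420.0 / (17.0 − 3) = 420.0/14.0 = 30.0 mL/cmH2O.
τ = R × C = 28.379 × 0.03 L/cmH2O = 0.8514 s.
Fraction remaining = e^(−Te/τ) = e^(−2.00/0.8514) = 0.09546; trapped volume = 420.0 × 0.09546 = 40.093 mL.
Additional alveolar pressure from trapping ≈ V_trapped / C = 40.093 / 30.0 = 1.336 cmH2O.

1.3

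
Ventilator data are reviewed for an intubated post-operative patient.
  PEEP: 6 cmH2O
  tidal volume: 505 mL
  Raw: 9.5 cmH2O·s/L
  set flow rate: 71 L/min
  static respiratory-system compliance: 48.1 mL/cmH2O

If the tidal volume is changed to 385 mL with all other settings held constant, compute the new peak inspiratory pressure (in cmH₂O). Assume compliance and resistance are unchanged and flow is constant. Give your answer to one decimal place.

25.2

Flow: 71 L/min ÷ 60 = 1.1833 L/s.
PIP = Vt/C + R·V̇ + PEEP (constant-flow equation of motion).
Only the elastic term changes: ΔPIP = ΔVt / C = (385 − 505) / 48.1 = -2.495 cmH2O.
Original PIP = 505/48.1 + 9.5×1.1833 + 6 = 27.74 cmH2O; new PIP = 27.74 + (-2.495) = 25.245 cmH2O.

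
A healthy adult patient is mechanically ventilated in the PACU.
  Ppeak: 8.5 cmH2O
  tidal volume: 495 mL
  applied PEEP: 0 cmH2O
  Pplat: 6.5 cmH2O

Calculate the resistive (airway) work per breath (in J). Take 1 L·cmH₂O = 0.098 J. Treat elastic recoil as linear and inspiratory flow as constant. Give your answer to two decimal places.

0.10

With constant inspiratory flow the resistive pressure is constant at PIP − Pplat = 8.5 − 6.5 = 2.0 cmH2O, so resistive work = 2.0 × 0.495 = 0.99 L·cmH2O.
× 0.098 J/(L·cmH2O) → 0.09702 J.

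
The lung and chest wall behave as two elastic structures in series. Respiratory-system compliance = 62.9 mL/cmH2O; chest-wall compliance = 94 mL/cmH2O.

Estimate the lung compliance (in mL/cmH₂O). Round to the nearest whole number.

1/CL = 1/Crs − 1/Ccw.
1/CL = 1/62.9 − 1/94 = 0.00526.
CL = 190.11 mL/cmH2O.

190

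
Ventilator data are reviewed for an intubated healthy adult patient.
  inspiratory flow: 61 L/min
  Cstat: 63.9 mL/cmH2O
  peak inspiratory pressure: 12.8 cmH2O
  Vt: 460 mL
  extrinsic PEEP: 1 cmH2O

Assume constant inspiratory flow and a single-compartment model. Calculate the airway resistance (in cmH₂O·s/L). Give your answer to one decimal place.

Flow: 61 L/min ÷ 60 = 1.0167 L/s.
Equation of motion (constant flow): PIP = Vt/C + R·V̇ + PEEP.
R·V̇ = PIP − Vt/C − PEEP = 12.8 − 460/63.9 − 1 = 12.8 − 7.199 − 1 = 4.601 cmH2O.
R = 4.601 / 1.0167 = 4.525 cmH2O·s/L.

4.5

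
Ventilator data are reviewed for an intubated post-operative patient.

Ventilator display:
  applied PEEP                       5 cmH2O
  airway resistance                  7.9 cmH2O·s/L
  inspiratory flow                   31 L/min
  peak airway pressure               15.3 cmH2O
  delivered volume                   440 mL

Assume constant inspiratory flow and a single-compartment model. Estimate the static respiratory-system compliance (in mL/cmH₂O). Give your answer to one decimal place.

70.8

Flow: 31 L/min ÷ 60 = 0.5167 L/s.
Equation of motion (constant flow): PIP = Vt/C + R·V̇ + PEEP.
Vt/C = PIP − R·V̇ − PEEP = 15.3 − 7.9×0.5167 − 5 = 15.3 − 4.082 − 5 = 6.218 cmH2O.
C = Vt / 6.218 = 440 / 6.218 = 70.762 mL/cmH2O.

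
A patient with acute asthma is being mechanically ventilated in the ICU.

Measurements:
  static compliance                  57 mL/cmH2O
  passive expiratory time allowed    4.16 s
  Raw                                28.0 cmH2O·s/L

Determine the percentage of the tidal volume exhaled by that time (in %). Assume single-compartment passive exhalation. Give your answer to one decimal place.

92.6

τ = R × C = 28.0 × 57 mL/cmH2O = 28.0 × 0.057 L/cmH2O = 1.596 s.
Passive exhalation: V(t)/V₀ = e^(−t/τ) = e^(−4.16/1.596) = 0.07379.
Fraction exhaled = 1 − 0.07379 = 0.9262 → 92.62%.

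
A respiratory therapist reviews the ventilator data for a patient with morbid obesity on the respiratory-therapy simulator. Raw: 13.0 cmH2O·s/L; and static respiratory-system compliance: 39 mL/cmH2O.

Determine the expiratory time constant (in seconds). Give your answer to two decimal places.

τ = R × C = 13.0 × 39 mL/cmH2O = 13.0 × 0.039 L/cmH2O = 0.507 s.

0.51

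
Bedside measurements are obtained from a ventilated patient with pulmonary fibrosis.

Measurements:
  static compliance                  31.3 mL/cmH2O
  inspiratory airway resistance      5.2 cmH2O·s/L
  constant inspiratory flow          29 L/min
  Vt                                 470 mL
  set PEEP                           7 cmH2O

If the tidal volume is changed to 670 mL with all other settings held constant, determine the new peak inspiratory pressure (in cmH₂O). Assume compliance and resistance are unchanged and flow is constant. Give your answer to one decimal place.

30.9

Flow: 29 L/min ÷ 60 = 0.4833 L/s.
PIP = Vt/C + R·V̇ + PEEP (constant-flow equation of motion).
Only the elastic term changes: ΔPIP = ΔVt / C = (670 − 470) / 31.3 = 6.39 cmH2O.
Original PIP = 470/31.3 + 5.2×0.4833 + 7 = 24.529 cmH2O; new PIP = 24.529 + (6.39) = 30.919 cmH2O.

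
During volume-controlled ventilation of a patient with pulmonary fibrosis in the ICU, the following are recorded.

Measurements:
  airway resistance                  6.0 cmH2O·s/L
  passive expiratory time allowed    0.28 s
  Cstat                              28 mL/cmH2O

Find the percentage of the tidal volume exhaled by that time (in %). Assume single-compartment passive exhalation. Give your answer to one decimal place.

τ = R × C = 6.0 × 28 mL/cmH2O = 6.0 × 0.028 L/cmH2O = 0.168 s.
Passive exhalation: V(t)/V₀ = e^(−t/τ) = e^(−0.28/0.168) = 0.1889.
Fraction exhaled = 1 − 0.1889 = 0.8111 → 81.11%.

81.1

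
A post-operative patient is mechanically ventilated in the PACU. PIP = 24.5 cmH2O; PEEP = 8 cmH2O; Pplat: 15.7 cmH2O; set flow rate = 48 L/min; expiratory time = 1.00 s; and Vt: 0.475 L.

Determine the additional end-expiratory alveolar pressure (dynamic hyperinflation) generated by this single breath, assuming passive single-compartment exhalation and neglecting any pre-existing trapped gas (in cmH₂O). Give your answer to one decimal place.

1.8

Flow: 48 L/min ÷ 60 = 0.8 L/s.
R = (PIP − Pplat)/V̇ = (24.5 − 15.7) / 0.8 = 8.8/0.8 = 11.0 cmH2O·s/L.
C = Vt/(Pplat − PEEP) = 475.0 / (15.7 − 8) = 475.0/7.7 = 61.688 mL/cmH2O.
τ = R × C = 11.0 × 0.06169 L/cmH2O = 0.6786 s.
Fraction remaining = e^(−Te/τ) = e^(−1.00/0.6786) = 0.2291; trapped volume = 475.0 × 0.2291 = 108.82 mL.
Additional alveolar pressure from trapping ≈ V_trapped / C = 108.82 / 61.688 = 1.764 cmH2O.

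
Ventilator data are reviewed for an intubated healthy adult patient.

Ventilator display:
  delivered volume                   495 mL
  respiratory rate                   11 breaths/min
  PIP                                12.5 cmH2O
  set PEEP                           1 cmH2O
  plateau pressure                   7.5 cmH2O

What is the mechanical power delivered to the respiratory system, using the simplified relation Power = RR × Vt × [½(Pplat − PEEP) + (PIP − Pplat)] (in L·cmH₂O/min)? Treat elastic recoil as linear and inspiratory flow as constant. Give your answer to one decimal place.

44.9

Per-breath work = Vt × [½(Pplat−PEEP) + (PIP−Pplat)] = 0.495 × [0.5×6.5 + 5.0] = 0.495 × 8.25 = 4.084 L·cmH2O.
Power = 11 × 4.084 = 44.924 L·cmH2O/min.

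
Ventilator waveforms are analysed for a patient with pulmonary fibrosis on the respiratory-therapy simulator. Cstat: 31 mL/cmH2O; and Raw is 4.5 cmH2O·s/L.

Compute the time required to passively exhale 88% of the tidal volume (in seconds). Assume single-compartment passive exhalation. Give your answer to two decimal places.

τ = R × C = 4.5 × 31 mL/cmH2O = 4.5 × 0.031 L/cmH2O = 0.1395 s.
Exhaled fraction f = 1 − e^(−t/τ) → t = −τ·ln(1 − f) = −0.1395·ln(0.12) = 0.2958 s.

0.30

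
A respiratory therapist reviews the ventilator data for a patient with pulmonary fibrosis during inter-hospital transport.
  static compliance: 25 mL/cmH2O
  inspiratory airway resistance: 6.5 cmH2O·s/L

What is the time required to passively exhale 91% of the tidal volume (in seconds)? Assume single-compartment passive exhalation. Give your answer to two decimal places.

τ = R × C = 6.5 × 25 mL/cmH2O = 6.5 × 0.025 L/cmH2O = 0.1625 s.
Exhaled fraction f = 1 − e^(−t/τ) → t = −τ·ln(1 − f) = −0.1625·ln(0.09) = 0.3913 s.

0.39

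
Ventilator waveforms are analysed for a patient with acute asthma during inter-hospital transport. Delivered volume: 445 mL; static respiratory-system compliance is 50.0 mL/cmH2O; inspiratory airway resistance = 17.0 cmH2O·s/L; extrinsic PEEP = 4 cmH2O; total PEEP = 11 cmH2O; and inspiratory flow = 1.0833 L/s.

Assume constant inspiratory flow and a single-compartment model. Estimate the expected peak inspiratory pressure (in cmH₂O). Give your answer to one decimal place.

38.3

Total PEEP = 11 cmH2O (set 4 + intrinsic 7); this is the baseline alveolar pressure.
Equation of motion (constant flow): PIP = Vt/C + R·V̇ + PEEP.
PIP = 445/50.0 + 17.0×1.0833 + 11 = 8.9 + 18.416 + 11 = 38.316 cmH2O.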